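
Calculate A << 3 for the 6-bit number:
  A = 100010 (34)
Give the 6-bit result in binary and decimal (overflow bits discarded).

Shift left by 3: drop the top 3 bit(s), append 3 zero(s) on the right.
  100010  ->  discard [100], keep [010], append 000
= 010000

Answer: 010000 (16)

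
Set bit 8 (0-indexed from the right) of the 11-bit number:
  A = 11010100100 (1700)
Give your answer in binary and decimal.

Mask = 1 << 8 = 00100000000
Bit 8 of A is 0, so OR-ing with the mask flips it to 1.
  11010100100
| 00100000000
-------------
  11110100100

Answer: 11110100100 (1956)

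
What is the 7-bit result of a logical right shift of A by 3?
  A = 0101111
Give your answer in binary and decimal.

Logical shift right by 3: drop the bottom 3 bit(s), prepend 3 zero(s) on the left.
  0101111  ->  keep [0101], discard [111], prepend 000
= 0000101

Answer: 0000101 (5)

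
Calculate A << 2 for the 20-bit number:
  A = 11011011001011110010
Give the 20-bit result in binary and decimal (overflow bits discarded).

Shift left by 2: drop the top 2 bit(s), append 2 zero(s) on the right.
  11011011001011110010  ->  discard [11], keep [011011001011110010], append 00
= 01101100101111001000

Answer: 01101100101111001000 (445384)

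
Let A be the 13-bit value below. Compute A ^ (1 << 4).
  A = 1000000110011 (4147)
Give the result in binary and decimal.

Mask = 1 << 4 = 0000000010000
Bit 4 of A is 1; XOR with the mask flips it to 0.
  1000000110011
^ 0000000010000
---------------
  1000000100011

Answer: 1000000100011 (4131)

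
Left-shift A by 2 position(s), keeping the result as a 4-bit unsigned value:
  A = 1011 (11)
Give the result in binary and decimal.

Shift left by 2: drop the top 2 bit(s), append 2 zero(s) on the right.
  1011  ->  discard [10], keep [11], append 00
= 1100

Answer: 1100 (12)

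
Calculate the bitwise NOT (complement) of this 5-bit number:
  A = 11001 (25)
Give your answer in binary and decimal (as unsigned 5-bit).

Flip each bit (0->1, 1->0):
  11001
  00110

Answer: 00110 (6)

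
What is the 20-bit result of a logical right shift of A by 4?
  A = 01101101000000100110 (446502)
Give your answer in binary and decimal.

Logical shift right by 4: drop the bottom 4 bit(s), prepend 4 zero(s) on the left.
  01101101000000100110  ->  keep [0110110100000010], discard [0110], prepend 0000
= 00000110110100000010

Answer: 00000110110100000010 (27906)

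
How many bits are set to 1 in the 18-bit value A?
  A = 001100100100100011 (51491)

001100100100100011
1-bits at positions (from bit 0 = LSB): 0, 1, 5, 8, 11, 14, 15
Count = 7

Answer: 7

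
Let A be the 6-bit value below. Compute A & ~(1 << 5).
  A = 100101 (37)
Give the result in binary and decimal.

Mask = ~(1 << 5) = 011111
Bit 5 of A is 1, so AND-ing with the mask clears it to 0.
  100101
& 011111
--------
  000101

Answer: 000101 (5)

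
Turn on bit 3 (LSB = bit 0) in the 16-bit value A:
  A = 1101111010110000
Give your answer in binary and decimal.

Mask = 1 << 3 = 0000000000001000
Bit 3 of A is 0, so OR-ing with the mask flips it to 1.
  1101111010110000
| 0000000000001000
------------------
  1101111010111000

Answer: 1101111010111000 (57016)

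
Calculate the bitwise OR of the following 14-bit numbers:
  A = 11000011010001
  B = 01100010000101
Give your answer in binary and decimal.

Apply | to each column (1 where either bit is 1):
  11000011010001
| 01100010000101
----------------
  11100011010101

Answer: 11100011010101 (14549)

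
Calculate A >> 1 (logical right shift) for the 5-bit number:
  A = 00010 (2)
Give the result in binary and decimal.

Logical shift right by 1: drop the bottom 1 bit(s), prepend 1 zero(s) on the left.
  00010  ->  keep [0001], discard [0], prepend 0
= 00001

Answer: 00001 (1)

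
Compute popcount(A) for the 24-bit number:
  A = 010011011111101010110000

010011011111101010110000
1-bits at positions (from bit 0 = LSB): 4, 5, 7, 9, 11, 12, 13, 14, 15, 16, 18, 19, 22
Count = 13

Answer: 13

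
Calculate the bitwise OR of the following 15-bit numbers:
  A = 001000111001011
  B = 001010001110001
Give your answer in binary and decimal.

Apply | to each column (1 where either bit is 1):
  001000111001011
| 001010001110001
-----------------
  001010111111011

Answer: 001010111111011 (5627)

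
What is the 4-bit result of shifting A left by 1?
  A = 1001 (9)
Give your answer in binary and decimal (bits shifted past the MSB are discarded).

Shift left by 1: drop the top 1 bit(s), append 1 zero(s) on the right.
  1001  ->  discard [1], keep [001], append 0
= 0010

Answer: 0010 (2)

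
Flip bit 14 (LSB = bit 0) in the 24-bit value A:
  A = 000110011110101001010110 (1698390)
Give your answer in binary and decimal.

Mask = 1 << 14 = 000000000100000000000000
Bit 14 of A is 1; XOR with the mask flips it to 0.
  000110011110101001010110
^ 000000000100000000000000
--------------------------
  000110011010101001010110

Answer: 000110011010101001010110 (1682006)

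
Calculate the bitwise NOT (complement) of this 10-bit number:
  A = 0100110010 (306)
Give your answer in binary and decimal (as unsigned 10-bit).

Flip each bit (0->1, 1->0):
  0100110010
  1011001101

Answer: 1011001101 (717)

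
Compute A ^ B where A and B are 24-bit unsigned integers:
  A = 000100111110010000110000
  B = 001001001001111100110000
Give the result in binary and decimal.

Apply ^ to each column (1 where bits differ):
  000100111110010000110000
^ 001001001001111100110000
--------------------------
  001101110111101100000000

Answer: 001101110111101100000000 (3635968)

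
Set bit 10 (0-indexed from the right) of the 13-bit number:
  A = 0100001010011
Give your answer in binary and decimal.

Mask = 1 << 10 = 0010000000000
Bit 10 of A is 0, so OR-ing with the mask flips it to 1.
  0100001010011
| 0010000000000
---------------
  0110001010011

Answer: 0110001010011 (3155)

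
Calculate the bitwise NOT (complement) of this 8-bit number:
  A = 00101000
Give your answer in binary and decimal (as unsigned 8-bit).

Flip each bit (0->1, 1->0):
  00101000
  11010111

Answer: 11010111 (215)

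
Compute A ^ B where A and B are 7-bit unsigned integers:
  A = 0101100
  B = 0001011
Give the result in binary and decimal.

Apply ^ to each column (1 where bits differ):
  0101100
^ 0001011
---------
  0100111

Answer: 0100111 (39)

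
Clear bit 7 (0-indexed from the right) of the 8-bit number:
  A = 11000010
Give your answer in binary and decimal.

Mask = ~(1 << 7) = 01111111
Bit 7 of A is 1, so AND-ing with the mask clears it to 0.
  11000010
& 01111111
----------
  01000010

Answer: 01000010 (66)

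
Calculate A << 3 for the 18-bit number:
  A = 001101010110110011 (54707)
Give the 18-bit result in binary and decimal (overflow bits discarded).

Shift left by 3: drop the top 3 bit(s), append 3 zero(s) on the right.
  001101010110110011  ->  discard [001], keep [101010110110011], append 000
= 101010110110011000

Answer: 101010110110011000 (175512)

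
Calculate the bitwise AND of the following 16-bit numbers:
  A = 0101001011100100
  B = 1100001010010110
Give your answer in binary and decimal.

Apply & to each column (1 only where both bits are 1):
  0101001011100100
& 1100001010010110
------------------
  0100001010000100

Answer: 0100001010000100 (17028)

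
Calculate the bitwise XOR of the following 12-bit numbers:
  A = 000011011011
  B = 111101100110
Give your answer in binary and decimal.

Apply ^ to each column (1 where bits differ):
  000011011011
^ 111101100110
--------------
  111110111101

Answer: 111110111101 (4029)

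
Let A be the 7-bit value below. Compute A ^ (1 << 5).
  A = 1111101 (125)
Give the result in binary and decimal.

Mask = 1 << 5 = 0100000
Bit 5 of A is 1; XOR with the mask flips it to 0.
  1111101
^ 0100000
---------
  1011101

Answer: 1011101 (93)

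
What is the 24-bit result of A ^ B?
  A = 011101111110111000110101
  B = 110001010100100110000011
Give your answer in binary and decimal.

Apply ^ to each column (1 where bits differ):
  011101111110111000110101
^ 110001010100100110000011
--------------------------
  101100101010011110110110

Answer: 101100101010011110110110 (11708342)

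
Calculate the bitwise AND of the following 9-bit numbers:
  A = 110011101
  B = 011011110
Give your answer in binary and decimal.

Apply & to each column (1 only where both bits are 1):
  110011101
& 011011110
-----------
  010011100

Answer: 010011100 (156)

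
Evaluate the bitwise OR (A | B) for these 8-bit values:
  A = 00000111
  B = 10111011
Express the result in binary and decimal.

Apply | to each column (1 where either bit is 1):
  00000111
| 10111011
----------
  10111111

Answer: 10111111 (191)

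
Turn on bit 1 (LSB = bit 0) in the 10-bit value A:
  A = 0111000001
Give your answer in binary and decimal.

Mask = 1 << 1 = 0000000010
Bit 1 of A is 0, so OR-ing with the mask flips it to 1.
  0111000001
| 0000000010
------------
  0111000011

Answer: 0111000011 (451)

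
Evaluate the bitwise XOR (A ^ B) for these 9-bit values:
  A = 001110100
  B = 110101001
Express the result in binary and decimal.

Apply ^ to each column (1 where bits differ):
  001110100
^ 110101001
-----------
  111011101

Answer: 111011101 (477)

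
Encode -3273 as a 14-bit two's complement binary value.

1. Binary of +3273:  00110011001001
2. Invert bits:     11001100110110
3. Add 1:           11001100110111

Answer: 11001100110111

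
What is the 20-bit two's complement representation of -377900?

1. Binary of +377900:  01011100010000101100
2. Invert bits:     10100011101111010011
3. Add 1:           10100011101111010100

Answer: 10100011101111010100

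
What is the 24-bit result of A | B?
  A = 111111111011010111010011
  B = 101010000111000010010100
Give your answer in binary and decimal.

Apply | to each column (1 where either bit is 1):
  111111111011010111010011
| 101010000111000010010100
--------------------------
  111111111111010111010111

Answer: 111111111111010111010111 (16774615)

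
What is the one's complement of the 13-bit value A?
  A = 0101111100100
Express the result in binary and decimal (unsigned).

Flip each bit (0->1, 1->0):
  0101111100100
  1010000011011

Answer: 1010000011011 (5147)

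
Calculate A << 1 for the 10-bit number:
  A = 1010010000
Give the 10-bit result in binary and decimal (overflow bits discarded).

Shift left by 1: drop the top 1 bit(s), append 1 zero(s) on the right.
  1010010000  ->  discard [1], keep [010010000], append 0
= 0100100000

Answer: 0100100000 (288)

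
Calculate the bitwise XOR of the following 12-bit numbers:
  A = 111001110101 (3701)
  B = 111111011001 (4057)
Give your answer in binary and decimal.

Apply ^ to each column (1 where bits differ):
  111001110101
^ 111111011001
--------------
  000110101100

Answer: 000110101100 (428)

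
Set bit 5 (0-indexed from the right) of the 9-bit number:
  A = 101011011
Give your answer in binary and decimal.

Mask = 1 << 5 = 000100000
Bit 5 of A is 0, so OR-ing with the mask flips it to 1.
  101011011
| 000100000
-----------
  101111011

Answer: 101111011 (379)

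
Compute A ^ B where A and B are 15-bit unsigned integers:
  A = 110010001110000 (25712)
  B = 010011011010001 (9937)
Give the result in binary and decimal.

Apply ^ to each column (1 where bits differ):
  110010001110000
^ 010011011010001
-----------------
  100001010100001

Answer: 100001010100001 (17057)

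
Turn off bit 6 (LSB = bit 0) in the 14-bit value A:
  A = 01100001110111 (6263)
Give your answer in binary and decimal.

Mask = ~(1 << 6) = 11111110111111
Bit 6 of A is 1, so AND-ing with the mask clears it to 0.
  01100001110111
& 11111110111111
----------------
  01100000110111

Answer: 01100000110111 (6199)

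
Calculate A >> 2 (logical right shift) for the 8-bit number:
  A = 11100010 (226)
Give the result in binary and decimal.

Logical shift right by 2: drop the bottom 2 bit(s), prepend 2 zero(s) on the left.
  11100010  ->  keep [111000], discard [10], prepend 00
= 00111000

Answer: 00111000 (56)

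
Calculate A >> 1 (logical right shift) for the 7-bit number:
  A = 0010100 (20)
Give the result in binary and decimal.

Logical shift right by 1: drop the bottom 1 bit(s), prepend 1 zero(s) on the left.
  0010100  ->  keep [001010], discard [0], prepend 0
= 0001010

Answer: 0001010 (10)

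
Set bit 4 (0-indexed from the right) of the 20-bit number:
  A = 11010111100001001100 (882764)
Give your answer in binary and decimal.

Mask = 1 << 4 = 00000000000000010000
Bit 4 of A is 0, so OR-ing with the mask flips it to 1.
  11010111100001001100
| 00000000000000010000
----------------------
  11010111100001011100

Answer: 11010111100001011100 (882780)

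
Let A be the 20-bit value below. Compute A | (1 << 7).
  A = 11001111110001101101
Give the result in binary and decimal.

Mask = 1 << 7 = 00000000000010000000
Bit 7 of A is 0, so OR-ing with the mask flips it to 1.
  11001111110001101101
| 00000000000010000000
----------------------
  11001111110011101101

Answer: 11001111110011101101 (851181)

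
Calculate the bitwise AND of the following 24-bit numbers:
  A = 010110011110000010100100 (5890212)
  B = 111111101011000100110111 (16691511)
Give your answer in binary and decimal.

Apply & to each column (1 only where both bits are 1):
  010110011110000010100100
& 111111101011000100110111
--------------------------
  010110001010000000100100

Answer: 010110001010000000100100 (5808164)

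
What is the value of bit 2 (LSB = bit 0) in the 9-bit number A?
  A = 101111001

Bit 2 is the 3rd from the right.
  101111001
        ^
That bit is 0.

Answer: 0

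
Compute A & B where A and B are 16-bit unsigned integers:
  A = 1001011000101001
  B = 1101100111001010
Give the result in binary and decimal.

Apply & to each column (1 only where both bits are 1):
  1001011000101001
& 1101100111001010
------------------
  1001000000001000

Answer: 1001000000001000 (36872)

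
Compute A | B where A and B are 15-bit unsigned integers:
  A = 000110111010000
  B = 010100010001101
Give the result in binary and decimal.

Apply | to each column (1 where either bit is 1):
  000110111010000
| 010100010001101
-----------------
  010110111011101

Answer: 010110111011101 (11741)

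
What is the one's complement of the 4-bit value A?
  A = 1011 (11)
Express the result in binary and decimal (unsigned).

Flip each bit (0->1, 1->0):
  1011
  0100

Answer: 0100 (4)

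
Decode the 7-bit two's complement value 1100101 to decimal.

MSB is 1, so the value is negative. Find the magnitude:
1. Invert bits:  0011010
2. Add 1:        0011011  = 27
3. Apply sign:   -27

Answer: -27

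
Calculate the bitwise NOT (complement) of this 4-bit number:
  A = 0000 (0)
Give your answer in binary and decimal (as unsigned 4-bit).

Flip each bit (0->1, 1->0):
  0000
  1111

Answer: 1111 (15)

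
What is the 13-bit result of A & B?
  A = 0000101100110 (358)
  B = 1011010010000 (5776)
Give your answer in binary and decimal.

Apply & to each column (1 only where both bits are 1):
  0000101100110
& 1011010010000
---------------
  0000000000000

Answer: 0000000000000 (0)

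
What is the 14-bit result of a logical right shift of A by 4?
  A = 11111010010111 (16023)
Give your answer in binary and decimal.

Logical shift right by 4: drop the bottom 4 bit(s), prepend 4 zero(s) on the left.
  11111010010111  ->  keep [1111101001], discard [0111], prepend 0000
= 00001111101001

Answer: 00001111101001 (1001)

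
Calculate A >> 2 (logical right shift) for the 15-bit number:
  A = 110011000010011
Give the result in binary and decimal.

Logical shift right by 2: drop the bottom 2 bit(s), prepend 2 zero(s) on the left.
  110011000010011  ->  keep [1100110000100], discard [11], prepend 00
= 001100110000100

Answer: 001100110000100 (6532)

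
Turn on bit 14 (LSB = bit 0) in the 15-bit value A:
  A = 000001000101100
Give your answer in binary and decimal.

Mask = 1 << 14 = 100000000000000
Bit 14 of A is 0, so OR-ing with the mask flips it to 1.
  000001000101100
| 100000000000000
-----------------
  100001000101100

Answer: 100001000101100 (16940)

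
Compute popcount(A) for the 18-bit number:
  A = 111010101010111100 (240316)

111010101010111100
1-bits at positions (from bit 0 = LSB): 2, 3, 4, 5, 7, 9, 11, 13, 15, 16, 17
Count = 11

Answer: 11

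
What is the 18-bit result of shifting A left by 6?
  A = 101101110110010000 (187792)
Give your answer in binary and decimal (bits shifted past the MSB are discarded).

Shift left by 6: drop the top 6 bit(s), append 6 zero(s) on the right.
  101101110110010000  ->  discard [101101], keep [110110010000], append 000000
= 110110010000000000

Answer: 110110010000000000 (222208)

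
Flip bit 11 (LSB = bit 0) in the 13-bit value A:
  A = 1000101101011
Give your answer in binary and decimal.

Mask = 1 << 11 = 0100000000000
Bit 11 of A is 0; XOR with the mask flips it to 1.
  1000101101011
^ 0100000000000
---------------
  1100101101011

Answer: 1100101101011 (6507)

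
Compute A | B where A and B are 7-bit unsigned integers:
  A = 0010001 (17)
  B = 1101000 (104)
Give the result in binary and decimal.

Apply | to each column (1 where either bit is 1):
  0010001
| 1101000
---------
  1111001

Answer: 1111001 (121)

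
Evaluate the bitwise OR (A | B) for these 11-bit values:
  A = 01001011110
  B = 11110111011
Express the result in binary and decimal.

Apply | to each column (1 where either bit is 1):
  01001011110
| 11110111011
-------------
  11111111111

Answer: 11111111111 (2047)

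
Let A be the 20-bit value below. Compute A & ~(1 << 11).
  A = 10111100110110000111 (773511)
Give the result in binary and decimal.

Mask = ~(1 << 11) = 11111111011111111111
Bit 11 of A is 1, so AND-ing with the mask clears it to 0.
  10111100110110000111
& 11111111011111111111
----------------------
  10111100010110000111

Answer: 10111100010110000111 (771463)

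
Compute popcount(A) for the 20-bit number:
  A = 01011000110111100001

01011000110111100001
1-bits at positions (from bit 0 = LSB): 0, 5, 6, 7, 8, 10, 11, 15, 16, 18
Count = 10

Answer: 10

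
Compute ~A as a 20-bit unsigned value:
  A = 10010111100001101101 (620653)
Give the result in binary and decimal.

Flip each bit (0->1, 1->0):
  10010111100001101101
  01101000011110010010

Answer: 01101000011110010010 (427922)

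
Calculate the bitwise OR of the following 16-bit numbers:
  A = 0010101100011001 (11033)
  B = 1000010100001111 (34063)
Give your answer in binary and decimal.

Apply | to each column (1 where either bit is 1):
  0010101100011001
| 1000010100001111
------------------
  1010111100011111

Answer: 1010111100011111 (44831)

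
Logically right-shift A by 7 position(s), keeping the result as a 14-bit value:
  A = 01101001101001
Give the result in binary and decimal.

Logical shift right by 7: drop the bottom 7 bit(s), prepend 7 zero(s) on the left.
  01101001101001  ->  keep [0110100], discard [1101001], prepend 0000000
= 00000000110100

Answer: 00000000110100 (52)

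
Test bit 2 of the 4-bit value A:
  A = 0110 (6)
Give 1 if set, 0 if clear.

Bit 2 is the 3rd from the right.
  0110
   ^
That bit is 1.

Answer: 1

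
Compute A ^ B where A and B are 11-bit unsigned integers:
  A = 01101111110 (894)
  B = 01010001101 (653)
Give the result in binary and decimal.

Apply ^ to each column (1 where bits differ):
  01101111110
^ 01010001101
-------------
  00111110011

Answer: 00111110011 (499)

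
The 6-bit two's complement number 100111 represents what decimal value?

MSB is 1, so the value is negative. Find the magnitude:
1. Invert bits:  011000
2. Add 1:        011001  = 25
3. Apply sign:   -25

Answer: -25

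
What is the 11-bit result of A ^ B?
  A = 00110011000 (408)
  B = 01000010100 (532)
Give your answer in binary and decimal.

Apply ^ to each column (1 where bits differ):
  00110011000
^ 01000010100
-------------
  01110001100

Answer: 01110001100 (908)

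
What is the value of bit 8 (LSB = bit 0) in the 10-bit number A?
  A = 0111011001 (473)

Bit 8 is the 9th from the right.
  0111011001
   ^
That bit is 1.

Answer: 1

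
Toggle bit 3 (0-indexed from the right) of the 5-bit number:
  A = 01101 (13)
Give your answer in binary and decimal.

Mask = 1 << 3 = 01000
Bit 3 of A is 1; XOR with the mask flips it to 0.
  01101
^ 01000
-------
  00101

Answer: 00101 (5)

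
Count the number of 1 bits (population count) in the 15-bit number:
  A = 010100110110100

010100110110100
1-bits at positions (from bit 0 = LSB): 2, 4, 5, 7, 8, 11, 13
Count = 7

Answer: 7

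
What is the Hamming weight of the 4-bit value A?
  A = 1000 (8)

1000
1-bits at positions (from bit 0 = LSB): 3
Count = 1

Answer: 1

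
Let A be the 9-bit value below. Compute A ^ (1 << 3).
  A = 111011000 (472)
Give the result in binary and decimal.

Mask = 1 << 3 = 000001000
Bit 3 of A is 1; XOR with the mask flips it to 0.
  111011000
^ 000001000
-----------
  111010000

Answer: 111010000 (464)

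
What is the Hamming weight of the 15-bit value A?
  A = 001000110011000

001000110011000
1-bits at positions (from bit 0 = LSB): 3, 4, 7, 8, 12
Count = 5

Answer: 5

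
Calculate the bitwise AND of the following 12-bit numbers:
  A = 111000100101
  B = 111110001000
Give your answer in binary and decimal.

Apply & to each column (1 only where both bits are 1):
  111000100101
& 111110001000
--------------
  111000000000

Answer: 111000000000 (3584)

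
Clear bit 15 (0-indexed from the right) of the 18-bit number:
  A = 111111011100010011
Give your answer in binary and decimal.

Mask = ~(1 << 15) = 110111111111111111
Bit 15 of A is 1, so AND-ing with the mask clears it to 0.
  111111011100010011
& 110111111111111111
--------------------
  110111011100010011

Answer: 110111011100010011 (227091)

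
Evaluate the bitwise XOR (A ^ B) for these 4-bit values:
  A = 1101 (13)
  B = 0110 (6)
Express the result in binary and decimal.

Apply ^ to each column (1 where bits differ):
  1101
^ 0110
------
  1011

Answer: 1011 (11)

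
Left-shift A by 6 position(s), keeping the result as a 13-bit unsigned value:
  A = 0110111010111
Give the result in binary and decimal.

Shift left by 6: drop the top 6 bit(s), append 6 zero(s) on the right.
  0110111010111  ->  discard [011011], keep [1010111], append 000000
= 1010111000000

Answer: 1010111000000 (5568)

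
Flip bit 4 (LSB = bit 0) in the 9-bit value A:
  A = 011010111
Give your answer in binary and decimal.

Mask = 1 << 4 = 000010000
Bit 4 of A is 1; XOR with the mask flips it to 0.
  011010111
^ 000010000
-----------
  011000111

Answer: 011000111 (199)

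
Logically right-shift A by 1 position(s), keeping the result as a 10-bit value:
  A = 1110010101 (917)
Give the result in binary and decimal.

Logical shift right by 1: drop the bottom 1 bit(s), prepend 1 zero(s) on the left.
  1110010101  ->  keep [111001010], discard [1], prepend 0
= 0111001010

Answer: 0111001010 (458)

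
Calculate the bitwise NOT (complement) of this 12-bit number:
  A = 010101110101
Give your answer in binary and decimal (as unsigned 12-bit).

Flip each bit (0->1, 1->0):
  010101110101
  101010001010

Answer: 101010001010 (2698)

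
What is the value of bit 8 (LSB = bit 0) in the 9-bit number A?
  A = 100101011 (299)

Bit 8 is the 9th from the right.
  100101011
  ^
That bit is 1.

Answer: 1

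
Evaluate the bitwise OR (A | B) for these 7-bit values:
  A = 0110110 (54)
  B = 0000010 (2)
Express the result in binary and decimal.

Apply | to each column (1 where either bit is 1):
  0110110
| 0000010
---------
  0110110

Answer: 0110110 (54)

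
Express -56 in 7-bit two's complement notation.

1. Binary of +56:  0111000
2. Invert bits:     1000111
3. Add 1:           1001000

Answer: 1001000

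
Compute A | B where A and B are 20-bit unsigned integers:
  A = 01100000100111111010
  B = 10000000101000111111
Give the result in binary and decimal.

Apply | to each column (1 where either bit is 1):
  01100000100111111010
| 10000000101000111111
----------------------
  11100000101111111111

Answer: 11100000101111111111 (920575)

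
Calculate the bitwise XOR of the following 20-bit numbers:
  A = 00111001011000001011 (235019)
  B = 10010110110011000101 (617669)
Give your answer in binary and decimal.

Apply ^ to each column (1 where bits differ):
  00111001011000001011
^ 10010110110011000101
----------------------
  10101111101011001110

Answer: 10101111101011001110 (719566)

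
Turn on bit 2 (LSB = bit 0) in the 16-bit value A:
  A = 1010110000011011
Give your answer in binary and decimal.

Mask = 1 << 2 = 0000000000000100
Bit 2 of A is 0, so OR-ing with the mask flips it to 1.
  1010110000011011
| 0000000000000100
------------------
  1010110000011111

Answer: 1010110000011111 (44063)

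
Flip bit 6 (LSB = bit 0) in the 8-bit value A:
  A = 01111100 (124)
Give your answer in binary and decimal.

Mask = 1 << 6 = 01000000
Bit 6 of A is 1; XOR with the mask flips it to 0.
  01111100
^ 01000000
----------
  00111100

Answer: 00111100 (60)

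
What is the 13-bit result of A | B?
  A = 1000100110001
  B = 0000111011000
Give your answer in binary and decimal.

Apply | to each column (1 where either bit is 1):
  1000100110001
| 0000111011000
---------------
  1000111111001

Answer: 1000111111001 (4601)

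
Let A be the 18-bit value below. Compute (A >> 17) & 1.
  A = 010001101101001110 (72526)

Bit 17 is the 18th from the right.
  010001101101001110
  ^
That bit is 0.

Answer: 0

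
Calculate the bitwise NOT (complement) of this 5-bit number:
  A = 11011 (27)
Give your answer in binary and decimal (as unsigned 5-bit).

Flip each bit (0->1, 1->0):
  11011
  00100

Answer: 00100 (4)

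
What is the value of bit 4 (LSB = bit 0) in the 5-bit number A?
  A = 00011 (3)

Bit 4 is the 5th from the right.
  00011
  ^
That bit is 0.

Answer: 0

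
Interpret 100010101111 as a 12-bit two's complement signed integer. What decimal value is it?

MSB is 1, so the value is negative. Find the magnitude:
1. Invert bits:  011101010000
2. Add 1:        011101010001  = 1873
3. Apply sign:   -1873

Answer: -1873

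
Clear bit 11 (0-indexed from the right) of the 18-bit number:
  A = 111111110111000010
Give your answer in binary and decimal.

Mask = ~(1 << 11) = 111111011111111111
Bit 11 of A is 1, so AND-ing with the mask clears it to 0.
  111111110111000010
& 111111011111111111
--------------------
  111111010111000010

Answer: 111111010111000010 (259522)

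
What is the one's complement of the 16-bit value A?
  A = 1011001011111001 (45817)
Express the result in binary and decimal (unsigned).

Flip each bit (0->1, 1->0):
  1011001011111001
  0100110100000110

Answer: 0100110100000110 (19718)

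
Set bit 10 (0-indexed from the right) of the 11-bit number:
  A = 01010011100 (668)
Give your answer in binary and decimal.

Mask = 1 << 10 = 10000000000
Bit 10 of A is 0, so OR-ing with the mask flips it to 1.
  01010011100
| 10000000000
-------------
  11010011100

Answer: 11010011100 (1692)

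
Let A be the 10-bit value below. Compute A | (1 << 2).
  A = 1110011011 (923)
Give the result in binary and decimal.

Mask = 1 << 2 = 0000000100
Bit 2 of A is 0, so OR-ing with the mask flips it to 1.
  1110011011
| 0000000100
------------
  1110011111

Answer: 1110011111 (927)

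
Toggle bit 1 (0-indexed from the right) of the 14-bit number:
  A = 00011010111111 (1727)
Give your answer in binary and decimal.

Mask = 1 << 1 = 00000000000010
Bit 1 of A is 1; XOR with the mask flips it to 0.
  00011010111111
^ 00000000000010
----------------
  00011010111101

Answer: 00011010111101 (1725)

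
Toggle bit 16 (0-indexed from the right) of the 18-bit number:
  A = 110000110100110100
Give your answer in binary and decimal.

Mask = 1 << 16 = 010000000000000000
Bit 16 of A is 1; XOR with the mask flips it to 0.
  110000110100110100
^ 010000000000000000
--------------------
  100000110100110100

Answer: 100000110100110100 (134452)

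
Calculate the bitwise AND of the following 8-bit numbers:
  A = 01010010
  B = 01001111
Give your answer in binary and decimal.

Apply & to each column (1 only where both bits are 1):
  01010010
& 01001111
----------
  01000010

Answer: 01000010 (66)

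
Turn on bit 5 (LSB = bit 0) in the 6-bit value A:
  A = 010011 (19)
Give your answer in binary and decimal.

Mask = 1 << 5 = 100000
Bit 5 of A is 0, so OR-ing with the mask flips it to 1.
  010011
| 100000
--------
  110011

Answer: 110011 (51)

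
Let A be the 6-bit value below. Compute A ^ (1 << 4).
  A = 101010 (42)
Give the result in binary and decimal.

Mask = 1 << 4 = 010000
Bit 4 of A is 0; XOR with the mask flips it to 1.
  101010
^ 010000
--------
  111010

Answer: 111010 (58)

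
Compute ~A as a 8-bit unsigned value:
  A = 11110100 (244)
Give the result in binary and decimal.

Flip each bit (0->1, 1->0):
  11110100
  00001011

Answer: 00001011 (11)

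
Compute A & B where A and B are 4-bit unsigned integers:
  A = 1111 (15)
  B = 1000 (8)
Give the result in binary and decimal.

Apply & to each column (1 only where both bits are 1):
  1111
& 1000
------
  1000

Answer: 1000 (8)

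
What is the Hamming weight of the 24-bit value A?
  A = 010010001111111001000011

010010001111111001000011
1-bits at positions (from bit 0 = LSB): 0, 1, 6, 9, 10, 11, 12, 13, 14, 15, 19, 22
Count = 12

Answer: 12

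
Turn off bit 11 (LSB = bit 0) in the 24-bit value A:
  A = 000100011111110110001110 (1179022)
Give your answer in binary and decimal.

Mask = ~(1 << 11) = 111111111111011111111111
Bit 11 of A is 1, so AND-ing with the mask clears it to 0.
  000100011111110110001110
& 111111111111011111111111
--------------------------
  000100011111010110001110

Answer: 000100011111010110001110 (1176974)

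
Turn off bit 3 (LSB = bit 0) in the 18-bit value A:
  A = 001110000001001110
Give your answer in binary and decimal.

Mask = ~(1 << 3) = 111111111111110111
Bit 3 of A is 1, so AND-ing with the mask clears it to 0.
  001110000001001110
& 111111111111110111
--------------------
  001110000001000110

Answer: 001110000001000110 (57414)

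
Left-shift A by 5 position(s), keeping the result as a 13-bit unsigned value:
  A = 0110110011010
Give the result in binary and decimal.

Shift left by 5: drop the top 5 bit(s), append 5 zero(s) on the right.
  0110110011010  ->  discard [01101], keep [10011010], append 00000
= 1001101000000

Answer: 1001101000000 (4928)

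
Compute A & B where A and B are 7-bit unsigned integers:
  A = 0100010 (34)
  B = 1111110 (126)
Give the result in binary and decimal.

Apply & to each column (1 only where both bits are 1):
  0100010
& 1111110
---------
  0100010

Answer: 0100010 (34)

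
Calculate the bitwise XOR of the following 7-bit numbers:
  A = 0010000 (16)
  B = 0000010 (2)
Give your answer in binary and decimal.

Apply ^ to each column (1 where bits differ):
  0010000
^ 0000010
---------
  0010010

Answer: 0010010 (18)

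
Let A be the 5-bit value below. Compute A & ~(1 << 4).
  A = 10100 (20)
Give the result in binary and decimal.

Mask = ~(1 << 4) = 01111
Bit 4 of A is 1, so AND-ing with the mask clears it to 0.
  10100
& 01111
-------
  00100

Answer: 00100 (4)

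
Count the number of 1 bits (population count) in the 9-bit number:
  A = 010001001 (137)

010001001
1-bits at positions (from bit 0 = LSB): 0, 3, 7
Count = 3

Answer: 3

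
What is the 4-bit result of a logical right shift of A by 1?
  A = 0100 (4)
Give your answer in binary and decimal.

Logical shift right by 1: drop the bottom 1 bit(s), prepend 1 zero(s) on the left.
  0100  ->  keep [010], discard [0], prepend 0
= 0010

Answer: 0010 (2)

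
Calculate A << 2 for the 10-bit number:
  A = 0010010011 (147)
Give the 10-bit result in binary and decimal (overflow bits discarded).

Shift left by 2: drop the top 2 bit(s), append 2 zero(s) on the right.
  0010010011  ->  discard [00], keep [10010011], append 00
= 1001001100

Answer: 1001001100 (588)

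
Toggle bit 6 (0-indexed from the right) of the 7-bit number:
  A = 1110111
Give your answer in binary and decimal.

Mask = 1 << 6 = 1000000
Bit 6 of A is 1; XOR with the mask flips it to 0.
  1110111
^ 1000000
---------
  0110111

Answer: 0110111 (55)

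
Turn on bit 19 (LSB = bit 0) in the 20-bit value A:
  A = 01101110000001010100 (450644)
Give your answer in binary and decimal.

Mask = 1 << 19 = 10000000000000000000
Bit 19 of A is 0, so OR-ing with the mask flips it to 1.
  01101110000001010100
| 10000000000000000000
----------------------
  11101110000001010100

Answer: 11101110000001010100 (974932)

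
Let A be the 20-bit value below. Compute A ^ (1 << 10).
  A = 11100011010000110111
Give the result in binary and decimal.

Mask = 1 << 10 = 00000000010000000000
Bit 10 of A is 1; XOR with the mask flips it to 0.
  11100011010000110111
^ 00000000010000000000
----------------------
  11100011000000110111

Answer: 11100011000000110111 (929847)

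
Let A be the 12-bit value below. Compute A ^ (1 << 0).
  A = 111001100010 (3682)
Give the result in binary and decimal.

Mask = 1 << 0 = 000000000001
Bit 0 of A is 0; XOR with the mask flips it to 1.
  111001100010
^ 000000000001
--------------
  111001100011

Answer: 111001100011 (3683)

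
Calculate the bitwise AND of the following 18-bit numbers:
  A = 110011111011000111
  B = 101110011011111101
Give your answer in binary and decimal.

Apply & to each column (1 only where both bits are 1):
  110011111011000111
& 101110011011111101
--------------------
  100010011011000101

Answer: 100010011011000101 (140997)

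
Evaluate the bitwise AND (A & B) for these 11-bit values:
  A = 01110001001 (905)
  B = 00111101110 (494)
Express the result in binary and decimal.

Apply & to each column (1 only where both bits are 1):
  01110001001
& 00111101110
-------------
  00110001000

Answer: 00110001000 (392)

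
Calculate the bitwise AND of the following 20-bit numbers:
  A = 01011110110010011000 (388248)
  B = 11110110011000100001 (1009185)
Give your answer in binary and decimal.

Apply & to each column (1 only where both bits are 1):
  01011110110010011000
& 11110110011000100001
----------------------
  01010110010000000000

Answer: 01010110010000000000 (353280)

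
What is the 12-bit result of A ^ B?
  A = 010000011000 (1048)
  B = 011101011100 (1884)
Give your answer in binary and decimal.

Apply ^ to each column (1 where bits differ):
  010000011000
^ 011101011100
--------------
  001101000100

Answer: 001101000100 (836)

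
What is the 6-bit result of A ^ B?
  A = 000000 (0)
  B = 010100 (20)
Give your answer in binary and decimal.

Apply ^ to each column (1 where bits differ):
  000000
^ 010100
--------
  010100

Answer: 010100 (20)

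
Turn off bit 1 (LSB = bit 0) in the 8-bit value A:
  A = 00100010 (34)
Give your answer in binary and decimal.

Mask = ~(1 << 1) = 11111101
Bit 1 of A is 1, so AND-ing with the mask clears it to 0.
  00100010
& 11111101
----------
  00100000

Answer: 00100000 (32)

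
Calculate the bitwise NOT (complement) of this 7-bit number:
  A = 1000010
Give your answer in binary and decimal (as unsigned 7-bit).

Flip each bit (0->1, 1->0):
  1000010
  0111101

Answer: 0111101 (61)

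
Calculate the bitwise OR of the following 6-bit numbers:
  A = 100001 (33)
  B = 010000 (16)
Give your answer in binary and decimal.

Apply | to each column (1 where either bit is 1):
  100001
| 010000
--------
  110001

Answer: 110001 (49)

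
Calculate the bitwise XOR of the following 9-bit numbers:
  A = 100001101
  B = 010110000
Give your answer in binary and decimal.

Apply ^ to each column (1 where bits differ):
  100001101
^ 010110000
-----------
  110111101

Answer: 110111101 (445)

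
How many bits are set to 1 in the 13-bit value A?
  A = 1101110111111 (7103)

1101110111111
1-bits at positions (from bit 0 = LSB): 0, 1, 2, 3, 4, 5, 7, 8, 9, 11, 12
Count = 11

Answer: 11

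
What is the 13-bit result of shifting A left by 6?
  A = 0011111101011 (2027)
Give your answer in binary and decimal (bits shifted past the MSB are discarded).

Shift left by 6: drop the top 6 bit(s), append 6 zero(s) on the right.
  0011111101011  ->  discard [001111], keep [1101011], append 000000
= 1101011000000

Answer: 1101011000000 (6848)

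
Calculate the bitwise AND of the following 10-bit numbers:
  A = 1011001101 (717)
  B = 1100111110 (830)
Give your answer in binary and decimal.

Apply & to each column (1 only where both bits are 1):
  1011001101
& 1100111110
------------
  1000001100

Answer: 1000001100 (524)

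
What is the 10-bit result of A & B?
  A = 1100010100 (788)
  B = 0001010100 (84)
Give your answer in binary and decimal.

Apply & to each column (1 only where both bits are 1):
  1100010100
& 0001010100
------------
  0000010100

Answer: 0000010100 (20)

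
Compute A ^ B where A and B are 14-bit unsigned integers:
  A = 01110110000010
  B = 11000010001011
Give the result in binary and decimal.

Apply ^ to each column (1 where bits differ):
  01110110000010
^ 11000010001011
----------------
  10110100001001

Answer: 10110100001001 (11529)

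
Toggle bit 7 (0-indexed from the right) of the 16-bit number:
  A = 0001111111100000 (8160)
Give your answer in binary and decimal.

Mask = 1 << 7 = 0000000010000000
Bit 7 of A is 1; XOR with the mask flips it to 0.
  0001111111100000
^ 0000000010000000
------------------
  0001111101100000

Answer: 0001111101100000 (8032)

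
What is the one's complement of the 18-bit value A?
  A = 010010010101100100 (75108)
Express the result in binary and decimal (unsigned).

Flip each bit (0->1, 1->0):
  010010010101100100
  101101101010011011

Answer: 101101101010011011 (187035)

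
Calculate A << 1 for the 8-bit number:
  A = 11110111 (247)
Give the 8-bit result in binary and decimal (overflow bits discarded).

Shift left by 1: drop the top 1 bit(s), append 1 zero(s) on the right.
  11110111  ->  discard [1], keep [1110111], append 0
= 11101110

Answer: 11101110 (238)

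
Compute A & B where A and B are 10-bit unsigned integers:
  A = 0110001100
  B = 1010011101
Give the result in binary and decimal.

Apply & to each column (1 only where both bits are 1):
  0110001100
& 1010011101
------------
  0010001100

Answer: 0010001100 (140)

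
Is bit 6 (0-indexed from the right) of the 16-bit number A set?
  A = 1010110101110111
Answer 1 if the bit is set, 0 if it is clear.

Bit 6 is the 7th from the right.
  1010110101110111
           ^
That bit is 1.

Answer: 1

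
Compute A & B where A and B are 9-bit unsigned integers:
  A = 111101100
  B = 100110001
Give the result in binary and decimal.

Apply & to each column (1 only where both bits are 1):
  111101100
& 100110001
-----------
  100100000

Answer: 100100000 (288)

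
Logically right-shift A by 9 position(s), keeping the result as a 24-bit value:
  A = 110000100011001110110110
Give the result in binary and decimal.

Logical shift right by 9: drop the bottom 9 bit(s), prepend 9 zero(s) on the left.
  110000100011001110110110  ->  keep [110000100011001], discard [110110110], prepend 000000000
= 000000000110000100011001

Answer: 000000000110000100011001 (24857)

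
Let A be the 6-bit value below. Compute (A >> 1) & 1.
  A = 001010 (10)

Bit 1 is the 2nd from the right.
  001010
      ^
That bit is 1.

Answer: 1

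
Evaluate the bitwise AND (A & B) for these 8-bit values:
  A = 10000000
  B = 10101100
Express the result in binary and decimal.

Apply & to each column (1 only where both bits are 1):
  10000000
& 10101100
----------
  10000000

Answer: 10000000 (128)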